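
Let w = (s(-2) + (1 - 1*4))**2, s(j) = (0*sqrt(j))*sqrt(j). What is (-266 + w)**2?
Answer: 66049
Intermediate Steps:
s(j) = 0 (s(j) = 0*sqrt(j) = 0)
w = 9 (w = (0 + (1 - 1*4))**2 = (0 + (1 - 4))**2 = (0 - 3)**2 = (-3)**2 = 9)
(-266 + w)**2 = (-266 + 9)**2 = (-257)**2 = 66049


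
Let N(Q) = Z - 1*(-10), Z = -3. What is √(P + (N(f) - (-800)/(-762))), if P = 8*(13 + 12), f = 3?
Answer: √29895927/381 ≈ 14.351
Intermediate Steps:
N(Q) = 7 (N(Q) = -3 - 1*(-10) = -3 + 10 = 7)
P = 200 (P = 8*25 = 200)
√(P + (N(f) - (-800)/(-762))) = √(200 + (7 - (-800)/(-762))) = √(200 + (7 - (-800)*(-1)/762)) = √(200 + (7 - 1*400/381)) = √(200 + (7 - 400/381)) = √(200 + 2267/381) = √(78467/381) = √29895927/381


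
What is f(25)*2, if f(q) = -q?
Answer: -50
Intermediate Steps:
f(25)*2 = -1*25*2 = -25*2 = -50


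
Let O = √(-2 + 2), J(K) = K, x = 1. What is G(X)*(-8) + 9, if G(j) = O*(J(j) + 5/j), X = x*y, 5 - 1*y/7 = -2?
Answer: 9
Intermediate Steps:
y = 49 (y = 35 - 7*(-2) = 35 + 14 = 49)
O = 0 (O = √0 = 0)
X = 49 (X = 1*49 = 49)
G(j) = 0 (G(j) = 0*(j + 5/j) = 0)
G(X)*(-8) + 9 = 0*(-8) + 9 = 0 + 9 = 9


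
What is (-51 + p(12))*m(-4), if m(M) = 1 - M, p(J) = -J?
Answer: -315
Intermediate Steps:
(-51 + p(12))*m(-4) = (-51 - 1*12)*(1 - 1*(-4)) = (-51 - 12)*(1 + 4) = -63*5 = -315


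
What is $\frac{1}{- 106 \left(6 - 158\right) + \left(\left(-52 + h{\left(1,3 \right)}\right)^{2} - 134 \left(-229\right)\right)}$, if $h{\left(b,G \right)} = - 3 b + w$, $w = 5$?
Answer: $\frac{1}{49298} \approx 2.0285 \cdot 10^{-5}$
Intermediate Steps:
$h{\left(b,G \right)} = 5 - 3 b$ ($h{\left(b,G \right)} = - 3 b + 5 = 5 - 3 b$)
$\frac{1}{- 106 \left(6 - 158\right) + \left(\left(-52 + h{\left(1,3 \right)}\right)^{2} - 134 \left(-229\right)\right)} = \frac{1}{- 106 \left(6 - 158\right) + \left(\left(-52 + \left(5 - 3\right)\right)^{2} - 134 \left(-229\right)\right)} = \frac{1}{\left(-106\right) \left(-152\right) + \left(\left(-52 + \left(5 - 3\right)\right)^{2} - -30686\right)} = \frac{1}{16112 + \left(\left(-52 + 2\right)^{2} + 30686\right)} = \frac{1}{16112 + \left(\left(-50\right)^{2} + 30686\right)} = \frac{1}{16112 + \left(2500 + 30686\right)} = \frac{1}{16112 + 33186} = \frac{1}{49298}$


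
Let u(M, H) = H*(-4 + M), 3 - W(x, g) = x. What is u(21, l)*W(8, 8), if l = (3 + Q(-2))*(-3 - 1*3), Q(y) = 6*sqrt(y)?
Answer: 1530 + 3060*I*sqrt(2) ≈ 1530.0 + 4327.5*I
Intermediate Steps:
W(x, g) = 3 - x
l = -18 - 36*I*sqrt(2) (l = (3 + 6*sqrt(-2))*(-3 - 1*3) = (3 + 6*(I*sqrt(2)))*(-3 - 3) = (3 + 6*I*sqrt(2))*(-6) = -18 - 36*I*sqrt(2) ≈ -18.0 - 50.912*I)
u(21, l)*W(8, 8) = ((-18 - 36*I*sqrt(2))*(-4 + 21))*(3 - 1*8) = ((-18 - 36*I*sqrt(2))*17)*(3 - 8) = (-306 - 612*I*sqrt(2))*(-5) = 1530 + 3060*I*sqrt(2)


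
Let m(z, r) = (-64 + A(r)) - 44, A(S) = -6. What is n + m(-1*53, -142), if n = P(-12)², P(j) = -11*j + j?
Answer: 14286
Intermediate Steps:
P(j) = -10*j
m(z, r) = -114 (m(z, r) = (-64 - 6) - 44 = -70 - 44 = -114)
n = 14400 (n = (-10*(-12))² = 120² = 14400)
n + m(-1*53, -142) = 14400 - 114 = 14286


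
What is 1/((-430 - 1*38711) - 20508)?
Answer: -1/59649 ≈ -1.6765e-5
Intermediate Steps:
1/((-430 - 1*38711) - 20508) = 1/((-430 - 38711) - 20508) = 1/(-39141 - 20508) = 1/(-59649) = -1/59649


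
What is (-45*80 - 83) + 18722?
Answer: 15039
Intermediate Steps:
(-45*80 - 83) + 18722 = (-3600 - 83) + 18722 = -3683 + 18722 = 15039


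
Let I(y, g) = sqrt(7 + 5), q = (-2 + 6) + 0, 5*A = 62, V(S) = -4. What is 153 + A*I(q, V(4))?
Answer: 153 + 124*sqrt(3)/5 ≈ 195.95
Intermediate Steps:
A = 62/5 (A = (1/5)*62 = 62/5 ≈ 12.400)
q = 4 (q = 4 + 0 = 4)
I(y, g) = 2*sqrt(3) (I(y, g) = sqrt(12) = 2*sqrt(3))
153 + A*I(q, V(4)) = 153 + 62*(2*sqrt(3))/5 = 153 + 124*sqrt(3)/5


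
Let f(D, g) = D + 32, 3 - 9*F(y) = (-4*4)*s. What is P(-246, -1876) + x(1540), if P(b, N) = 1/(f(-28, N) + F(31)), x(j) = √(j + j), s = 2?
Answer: 9/71 + 2*√770 ≈ 55.625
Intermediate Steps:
F(y) = 35/9 (F(y) = ⅓ - (-4*4)*2/9 = ⅓ - (-16)*2/9 = ⅓ - ⅑*(-32) = ⅓ + 32/9 = 35/9)
x(j) = √2*√j (x(j) = √(2*j) = √2*√j)
f(D, g) = 32 + D
P(b, N) = 9/71 (P(b, N) = 1/((32 - 28) + 35/9) = 1/(4 + 35/9) = 1/(71/9) = 9/71)
P(-246, -1876) + x(1540) = 9/71 + √2*√1540 = 9/71 + √2*(2*√385) = 9/71 + 2*√770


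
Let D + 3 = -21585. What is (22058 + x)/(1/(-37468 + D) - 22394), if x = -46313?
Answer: 95493552/88166671 ≈ 1.0831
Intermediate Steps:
D = -21588 (D = -3 - 21585 = -21588)
(22058 + x)/(1/(-37468 + D) - 22394) = (22058 - 46313)/(1/(-37468 - 21588) - 22394) = -24255/(1/(-59056) - 22394) = -24255/(-1/59056 - 22394) = -24255/(-1322500065/59056) = -24255*(-59056/1322500065) = 95493552/88166671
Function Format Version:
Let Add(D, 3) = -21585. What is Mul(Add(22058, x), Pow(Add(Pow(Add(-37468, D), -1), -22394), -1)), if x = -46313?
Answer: Rational(95493552, 88166671) ≈ 1.0831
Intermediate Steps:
D = -21588 (D = Add(-3, -21585) = -21588)
Mul(Add(22058, x), Pow(Add(Pow(Add(-37468, D), -1), -22394), -1)) = Mul(Add(22058, -46313), Pow(Add(Pow(Add(-37468, -21588), -1), -22394), -1)) = Mul(-24255, Pow(Add(Pow(-59056, -1), -22394), -1)) = Mul(-24255, Pow(Add(Rational(-1, 59056), -22394), -1)) = Mul(-24255, Pow(Rational(-1322500065, 59056), -1)) = Mul(-24255, Rational(-59056, 1322500065)) = Rational(95493552, 88166671)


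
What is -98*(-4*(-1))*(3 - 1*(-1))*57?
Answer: -89376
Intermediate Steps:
-98*(-4*(-1))*(3 - 1*(-1))*57 = -392*(3 + 1)*57 = -392*4*57 = -98*16*57 = -1568*57 = -89376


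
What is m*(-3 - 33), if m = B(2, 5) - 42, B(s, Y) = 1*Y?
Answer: 1332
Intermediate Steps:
B(s, Y) = Y
m = -37 (m = 5 - 42 = -37)
m*(-3 - 33) = -37*(-3 - 33) = -37*(-36) = 1332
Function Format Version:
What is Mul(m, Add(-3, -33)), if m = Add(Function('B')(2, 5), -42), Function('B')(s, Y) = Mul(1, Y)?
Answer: 1332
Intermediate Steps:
Function('B')(s, Y) = Y
m = -37 (m = Add(5, -42) = -37)
Mul(m, Add(-3, -33)) = Mul(-37, Add(-3, -33)) = Mul(-37, -36) = 1332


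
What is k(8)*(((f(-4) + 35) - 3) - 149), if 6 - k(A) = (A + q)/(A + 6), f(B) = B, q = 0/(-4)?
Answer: -4598/7 ≈ -656.86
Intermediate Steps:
q = 0 (q = 0*(-1/4) = 0)
k(A) = 6 - A/(6 + A) (k(A) = 6 - (A + 0)/(A + 6) = 6 - A/(6 + A))
k(8)*(((f(-4) + 35) - 3) - 149) = ((36 + 5*8)/(6 + 8))*(((-4 + 35) - 3) - 149) = ((36 + 40)/14)*((31 - 3) - 149) = ((1/14)*76)*(28 - 149) = (38/7)*(-121) = -4598/7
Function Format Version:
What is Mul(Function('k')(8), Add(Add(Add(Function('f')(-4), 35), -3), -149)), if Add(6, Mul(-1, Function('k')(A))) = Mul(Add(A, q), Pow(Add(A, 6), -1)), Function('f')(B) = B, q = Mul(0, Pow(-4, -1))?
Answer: Rational(-4598, 7) ≈ -656.86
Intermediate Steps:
q = 0 (q = Mul(0, Rational(-1, 4)) = 0)
Function('k')(A) = Add(6, Mul(-1, A, Pow(Add(6, A), -1))) (Function('k')(A) = Add(6, Mul(-1, Mul(Add(A, 0), Pow(Add(A, 6), -1)))) = Add(6, Mul(-1, Mul(A, Pow(Add(6, A), -1)))) = Add(6, Mul(-1, A, Pow(Add(6, A), -1))))
Mul(Function('k')(8), Add(Add(Add(Function('f')(-4), 35), -3), -149)) = Mul(Mul(Pow(Add(6, 8), -1), Add(36, Mul(5, 8))), Add(Add(Add(-4, 35), -3), -149)) = Mul(Mul(Pow(14, -1), Add(36, 40)), Add(Add(31, -3), -149)) = Mul(Mul(Rational(1, 14), 76), Add(28, -149)) = Mul(Rational(38, 7), -121) = Rational(-4598, 7)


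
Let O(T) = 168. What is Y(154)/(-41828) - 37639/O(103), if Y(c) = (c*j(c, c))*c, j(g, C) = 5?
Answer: -56938769/250968 ≈ -226.88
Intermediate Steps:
Y(c) = 5*c² (Y(c) = (c*5)*c = (5*c)*c = 5*c²)
Y(154)/(-41828) - 37639/O(103) = (5*154²)/(-41828) - 37639/168 = (5*23716)*(-1/41828) - 37639*1/168 = 118580*(-1/41828) - 5377/24 = -29645/10457 - 5377/24 = -56938769/250968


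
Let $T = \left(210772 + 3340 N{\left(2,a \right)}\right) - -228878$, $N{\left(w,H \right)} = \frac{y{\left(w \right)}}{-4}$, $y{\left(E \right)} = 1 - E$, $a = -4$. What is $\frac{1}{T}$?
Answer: $\frac{1}{440485} \approx 2.2702 \cdot 10^{-6}$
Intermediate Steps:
$N{\left(w,H \right)} = - \frac{1}{4} + \frac{w}{4}$ ($N{\left(w,H \right)} = \frac{1 - w}{-4} = \left(1 - w\right) \left(- \frac{1}{4}\right) = - \frac{1}{4} + \frac{w}{4}$)
$T = 440485$ ($T = \left(210772 + 3340 \left(- \frac{1}{4} + \frac{1}{4} \cdot 2\right)\right) - -228878 = \left(210772 + 3340 \left(- \frac{1}{4} + \frac{1}{2}\right)\right) + 228878 = \left(210772 + 3340 \cdot \frac{1}{4}\right) + 228878 = \left(210772 + 835\right) + 228878 = 211607 + 228878 = 440485$)
$\frac{1}{T} = \frac{1}{440485}$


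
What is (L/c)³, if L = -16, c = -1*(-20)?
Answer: -64/125 ≈ -0.51200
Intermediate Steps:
c = 20
(L/c)³ = (-16/20)³ = (-16*1/20)³ = (-⅘)³ = -64/125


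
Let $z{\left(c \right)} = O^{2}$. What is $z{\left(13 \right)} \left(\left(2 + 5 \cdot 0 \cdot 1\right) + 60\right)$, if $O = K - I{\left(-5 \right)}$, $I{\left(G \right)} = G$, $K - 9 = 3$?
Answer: $17918$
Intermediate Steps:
$K = 12$ ($K = 9 + 3 = 12$)
$O = 17$ ($O = 12 - -5 = 12 + 5 = 17$)
$z{\left(c \right)} = 289$ ($z{\left(c \right)} = 17^{2} = 289$)
$z{\left(13 \right)} \left(\left(2 + 5 \cdot 0 \cdot 1\right) + 60\right) = 289 \left(\left(2 + 5 \cdot 0 \cdot 1\right) + 60\right) = 289 \left(\left(2 + 5 \cdot 0\right) + 60\right) = 289 \left(\left(2 + 0\right) + 60\right) = 289 \left(2 + 60\right) = 289 \cdot 62 = 17918$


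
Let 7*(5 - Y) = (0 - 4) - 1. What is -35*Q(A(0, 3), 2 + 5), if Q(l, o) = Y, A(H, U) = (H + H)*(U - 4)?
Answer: -200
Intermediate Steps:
A(H, U) = 2*H*(-4 + U) (A(H, U) = (2*H)*(-4 + U) = 2*H*(-4 + U))
Y = 40/7 (Y = 5 - ((0 - 4) - 1)/7 = 5 - (-4 - 1)/7 = 5 - 1/7*(-5) = 5 + 5/7 = 40/7 ≈ 5.7143)
Q(l, o) = 40/7
-35*Q(A(0, 3), 2 + 5) = -35*40/7 = -200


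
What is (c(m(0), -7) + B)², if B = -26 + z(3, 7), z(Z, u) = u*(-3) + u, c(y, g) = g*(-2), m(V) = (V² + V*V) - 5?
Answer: 676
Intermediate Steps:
m(V) = -5 + 2*V² (m(V) = (V² + V²) - 5 = 2*V² - 5 = -5 + 2*V²)
c(y, g) = -2*g
z(Z, u) = -2*u (z(Z, u) = -3*u + u = -2*u)
B = -40 (B = -26 - 2*7 = -26 - 14 = -40)
(c(m(0), -7) + B)² = (-2*(-7) - 40)² = (14 - 40)² = (-26)² = 676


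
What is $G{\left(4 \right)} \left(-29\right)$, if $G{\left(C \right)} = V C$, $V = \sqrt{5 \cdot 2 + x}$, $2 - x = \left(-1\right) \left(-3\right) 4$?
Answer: $0$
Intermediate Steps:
$x = -10$ ($x = 2 - \left(-1\right) \left(-3\right) 4 = 2 - 3 \cdot 4 = 2 - 12 = -10$)
$V = 0$ ($V = \sqrt{5 \cdot 2 - 10} = \sqrt{10 - 10} = \sqrt{0} = 0$)
$G{\left(C \right)} = 0$ ($G{\left(C \right)} = 0 C = 0$)
$G{\left(4 \right)} \left(-29\right) = 0 \left(-29\right) = 0$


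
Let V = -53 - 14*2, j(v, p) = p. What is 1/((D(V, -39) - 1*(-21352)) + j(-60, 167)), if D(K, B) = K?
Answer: 1/21438 ≈ 4.6646e-5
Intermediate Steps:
V = -81 (V = -53 - 1*28 = -53 - 28 = -81)
1/((D(V, -39) - 1*(-21352)) + j(-60, 167)) = 1/((-81 - 1*(-21352)) + 167) = 1/((-81 + 21352) + 167) = 1/(21271 + 167) = 1/21438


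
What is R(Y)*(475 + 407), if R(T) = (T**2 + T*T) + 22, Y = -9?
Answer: 162288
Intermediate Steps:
R(T) = 22 + 2*T**2 (R(T) = (T**2 + T**2) + 22 = 2*T**2 + 22 = 22 + 2*T**2)
R(Y)*(475 + 407) = (22 + 2*(-9)**2)*(475 + 407) = (22 + 2*81)*882 = (22 + 162)*882 = 184*882 = 162288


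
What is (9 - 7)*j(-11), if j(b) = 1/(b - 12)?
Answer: -2/23 ≈ -0.086957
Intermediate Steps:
j(b) = 1/(-12 + b)
(9 - 7)*j(-11) = (9 - 7)/(-12 - 11) = 2/(-23) = 2*(-1/23) = -2/23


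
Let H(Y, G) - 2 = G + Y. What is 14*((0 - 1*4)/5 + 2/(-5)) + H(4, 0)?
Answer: -54/5 ≈ -10.800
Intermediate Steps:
H(Y, G) = 2 + G + Y (H(Y, G) = 2 + (G + Y) = 2 + G + Y)
14*((0 - 1*4)/5 + 2/(-5)) + H(4, 0) = 14*((0 - 1*4)/5 + 2/(-5)) + (2 + 0 + 4) = 14*((0 - 4)*(1/5) + 2*(-1/5)) + 6 = 14*(-4*1/5 - 2/5) + 6 = 14*(-4/5 - 2/5) + 6 = 14*(-6/5) + 6 = -84/5 + 6 = -54/5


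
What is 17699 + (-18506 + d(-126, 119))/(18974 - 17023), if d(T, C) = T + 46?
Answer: 34512163/1951 ≈ 17689.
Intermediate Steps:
d(T, C) = 46 + T
17699 + (-18506 + d(-126, 119))/(18974 - 17023) = 17699 + (-18506 + (46 - 126))/(18974 - 17023) = 17699 + (-18506 - 80)/1951 = 17699 - 18586*1/1951 = 17699 - 18586/1951 = 34512163/1951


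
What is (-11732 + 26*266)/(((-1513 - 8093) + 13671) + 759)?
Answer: -602/603 ≈ -0.99834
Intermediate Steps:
(-11732 + 26*266)/(((-1513 - 8093) + 13671) + 759) = (-11732 + 6916)/((-9606 + 13671) + 759) = -4816/(4065 + 759) = -4816/4824 = -4816*1/4824 = -602/603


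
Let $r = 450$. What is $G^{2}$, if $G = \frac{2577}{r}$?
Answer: $\frac{737881}{22500} \approx 32.795$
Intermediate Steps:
$G = \frac{859}{150}$ ($G = \frac{2577}{450} = 2577 \cdot \frac{1}{450} = \frac{859}{150} \approx 5.7267$)
$G^{2} = \left(\frac{859}{150}\right)^{2} = \frac{737881}{22500}$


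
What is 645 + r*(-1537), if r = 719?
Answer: -1104458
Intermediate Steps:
645 + r*(-1537) = 645 + 719*(-1537) = 645 - 1105103 = -1104458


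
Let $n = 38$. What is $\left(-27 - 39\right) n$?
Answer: $-2508$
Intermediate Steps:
$\left(-27 - 39\right) n = \left(-27 - 39\right) 38 = \left(-66\right) 38 = -2508$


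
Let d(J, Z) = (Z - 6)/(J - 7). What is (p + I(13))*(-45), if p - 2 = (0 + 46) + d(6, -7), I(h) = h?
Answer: -3330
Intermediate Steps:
d(J, Z) = (-6 + Z)/(-7 + J)
p = 61 (p = 2 + ((0 + 46) + (-6 - 7)/(-7 + 6)) = 2 + (46 - 13/(-1)) = 2 + (46 - 1*(-13)) = 2 + (46 + 13) = 2 + 59 = 61)
(p + I(13))*(-45) = (61 + 13)*(-45) = 74*(-45) = -3330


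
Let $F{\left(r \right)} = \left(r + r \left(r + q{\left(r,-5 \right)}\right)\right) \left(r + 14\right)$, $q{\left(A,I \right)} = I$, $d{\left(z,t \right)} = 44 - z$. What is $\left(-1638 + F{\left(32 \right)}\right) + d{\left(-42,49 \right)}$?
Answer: $39664$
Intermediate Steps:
$F{\left(r \right)} = \left(14 + r\right) \left(r + r \left(-5 + r\right)\right)$ ($F{\left(r \right)} = \left(r + r \left(r - 5\right)\right) \left(r + 14\right) = \left(r + r \left(-5 + r\right)\right) \left(14 + r\right) = \left(14 + r\right) \left(r + r \left(-5 + r\right)\right)$)
$\left(-1638 + F{\left(32 \right)}\right) + d{\left(-42,49 \right)} = \left(-1638 + 32 \left(-56 + 32^{2} + 10 \cdot 32\right)\right) + \left(44 - -42\right) = \left(-1638 + 32 \left(-56 + 1024 + 320\right)\right) + \left(44 + 42\right) = \left(-1638 + 32 \cdot 1288\right) + 86 = \left(-1638 + 41216\right) + 86 = 39578 + 86 = 39664$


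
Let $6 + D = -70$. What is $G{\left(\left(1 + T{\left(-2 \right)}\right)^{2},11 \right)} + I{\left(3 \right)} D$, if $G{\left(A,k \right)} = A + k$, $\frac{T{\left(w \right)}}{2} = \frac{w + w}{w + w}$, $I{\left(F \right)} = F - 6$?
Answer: $248$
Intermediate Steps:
$I{\left(F \right)} = -6 + F$
$T{\left(w \right)} = 2$ ($T{\left(w \right)} = 2 \frac{w + w}{w + w} = 2 \frac{2 w}{2 w} = 2 \cdot 2 w \frac{1}{2 w} = 2 \cdot 1 = 2$)
$D = -76$ ($D = -6 - 70 = -76$)
$G{\left(\left(1 + T{\left(-2 \right)}\right)^{2},11 \right)} + I{\left(3 \right)} D = \left(\left(1 + 2\right)^{2} + 11\right) + \left(-6 + 3\right) \left(-76\right) = \left(3^{2} + 11\right) - -228 = \left(9 + 11\right) + 228 = 20 + 228 = 248$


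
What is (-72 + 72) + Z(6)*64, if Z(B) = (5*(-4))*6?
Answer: -7680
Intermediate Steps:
Z(B) = -120 (Z(B) = -20*6 = -120)
(-72 + 72) + Z(6)*64 = (-72 + 72) - 120*64 = 0 - 7680 = -7680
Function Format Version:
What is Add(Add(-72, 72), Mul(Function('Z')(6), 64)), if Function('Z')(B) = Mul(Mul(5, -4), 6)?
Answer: -7680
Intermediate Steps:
Function('Z')(B) = -120 (Function('Z')(B) = Mul(-20, 6) = -120)
Add(Add(-72, 72), Mul(Function('Z')(6), 64)) = Add(Add(-72, 72), Mul(-120, 64)) = Add(0, -7680) = -7680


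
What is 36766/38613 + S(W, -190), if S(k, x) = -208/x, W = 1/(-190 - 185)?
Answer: 7508522/3668235 ≈ 2.0469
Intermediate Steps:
W = -1/375 (W = 1/(-375) = -1/375 ≈ -0.0026667)
36766/38613 + S(W, -190) = 36766/38613 - 208/(-190) = 36766*(1/38613) - 208*(-1/190) = 36766/38613 + 104/95 = 7508522/3668235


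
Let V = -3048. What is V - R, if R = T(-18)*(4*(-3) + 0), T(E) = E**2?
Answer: 840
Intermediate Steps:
R = -3888 (R = (-18)**2*(4*(-3) + 0) = 324*(-12 + 0) = 324*(-12) = -3888)
V - R = -3048 - 1*(-3888) = -3048 + 3888 = 840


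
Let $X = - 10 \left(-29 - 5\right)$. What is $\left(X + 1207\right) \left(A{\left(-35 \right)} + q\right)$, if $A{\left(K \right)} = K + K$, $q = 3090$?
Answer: $4671940$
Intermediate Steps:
$X = 340$ ($X = \left(-10\right) \left(-34\right) = 340$)
$A{\left(K \right)} = 2 K$
$\left(X + 1207\right) \left(A{\left(-35 \right)} + q\right) = \left(340 + 1207\right) \left(2 \left(-35\right) + 3090\right) = 1547 \left(-70 + 3090\right) = 1547 \cdot 3020 = 4671940$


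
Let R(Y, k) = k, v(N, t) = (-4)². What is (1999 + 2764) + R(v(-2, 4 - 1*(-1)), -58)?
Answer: 4705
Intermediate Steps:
v(N, t) = 16
(1999 + 2764) + R(v(-2, 4 - 1*(-1)), -58) = (1999 + 2764) - 58 = 4763 - 58 = 4705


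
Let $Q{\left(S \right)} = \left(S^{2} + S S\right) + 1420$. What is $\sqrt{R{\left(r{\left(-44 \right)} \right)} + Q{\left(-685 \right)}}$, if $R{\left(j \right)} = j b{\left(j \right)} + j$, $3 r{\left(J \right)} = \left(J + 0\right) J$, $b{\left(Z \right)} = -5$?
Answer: $\frac{\sqrt{8435598}}{3} \approx 968.14$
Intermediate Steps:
$r{\left(J \right)} = \frac{J^{2}}{3}$ ($r{\left(J \right)} = \frac{\left(J + 0\right) J}{3} = \frac{J J}{3} = \frac{J^{2}}{3}$)
$R{\left(j \right)} = - 4 j$ ($R{\left(j \right)} = j \left(-5\right) + j = - 5 j + j = - 4 j$)
$Q{\left(S \right)} = 1420 + 2 S^{2}$ ($Q{\left(S \right)} = \left(S^{2} + S^{2}\right) + 1420 = 2 S^{2} + 1420 = 1420 + 2 S^{2}$)
$\sqrt{R{\left(r{\left(-44 \right)} \right)} + Q{\left(-685 \right)}} = \sqrt{- 4 \frac{\left(-44\right)^{2}}{3} + \left(1420 + 2 \left(-685\right)^{2}\right)} = \sqrt{- 4 \cdot \frac{1}{3} \cdot 1936 + \left(1420 + 2 \cdot 469225\right)} = \sqrt{\left(-4\right) \frac{1936}{3} + \left(1420 + 938450\right)} = \sqrt{- \frac{7744}{3} + 939870} = \sqrt{\frac{2811866}{3}} = \frac{\sqrt{8435598}}{3}$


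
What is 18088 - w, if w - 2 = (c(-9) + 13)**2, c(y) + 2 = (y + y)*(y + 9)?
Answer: 17965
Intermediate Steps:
c(y) = -2 + 2*y*(9 + y) (c(y) = -2 + (y + y)*(y + 9) = -2 + (2*y)*(9 + y) = -2 + 2*y*(9 + y))
w = 123 (w = 2 + ((-2 + 2*(-9)**2 + 18*(-9)) + 13)**2 = 2 + ((-2 + 2*81 - 162) + 13)**2 = 2 + ((-2 + 162 - 162) + 13)**2 = 2 + (-2 + 13)**2 = 2 + 11**2 = 2 + 121 = 123)
18088 - w = 18088 - 1*123 = 18088 - 123 = 17965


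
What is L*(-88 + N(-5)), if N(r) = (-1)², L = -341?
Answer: 29667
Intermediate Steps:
N(r) = 1
L*(-88 + N(-5)) = -341*(-88 + 1) = -341*(-87) = 29667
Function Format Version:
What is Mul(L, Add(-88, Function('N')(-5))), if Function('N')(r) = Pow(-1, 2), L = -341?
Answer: 29667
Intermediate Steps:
Function('N')(r) = 1
Mul(L, Add(-88, Function('N')(-5))) = Mul(-341, Add(-88, 1)) = Mul(-341, -87) = 29667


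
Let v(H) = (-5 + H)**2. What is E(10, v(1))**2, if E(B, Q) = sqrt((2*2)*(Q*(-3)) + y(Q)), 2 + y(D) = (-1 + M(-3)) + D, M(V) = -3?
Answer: -182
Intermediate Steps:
y(D) = -6 + D (y(D) = -2 + ((-1 - 3) + D) = -2 + (-4 + D) = -6 + D)
E(B, Q) = sqrt(-6 - 11*Q) (E(B, Q) = sqrt((2*2)*(Q*(-3)) + (-6 + Q)) = sqrt(4*(-3*Q) + (-6 + Q)) = sqrt(-12*Q + (-6 + Q)) = sqrt(-6 - 11*Q))
E(10, v(1))**2 = (sqrt(-6 - 11*(-5 + 1)**2))**2 = (sqrt(-6 - 11*(-4)**2))**2 = (sqrt(-6 - 11*16))**2 = (sqrt(-6 - 176))**2 = (sqrt(-182))**2 = (I*sqrt(182))**2 = -182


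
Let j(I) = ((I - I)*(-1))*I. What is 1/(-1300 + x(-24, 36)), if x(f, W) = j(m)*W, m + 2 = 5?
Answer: -1/1300 ≈ -0.00076923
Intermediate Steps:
m = 3 (m = -2 + 5 = 3)
j(I) = 0 (j(I) = (0*(-1))*I = 0*I = 0)
x(f, W) = 0 (x(f, W) = 0*W = 0)
1/(-1300 + x(-24, 36)) = 1/(-1300 + 0) = 1/(-1300) = -1/1300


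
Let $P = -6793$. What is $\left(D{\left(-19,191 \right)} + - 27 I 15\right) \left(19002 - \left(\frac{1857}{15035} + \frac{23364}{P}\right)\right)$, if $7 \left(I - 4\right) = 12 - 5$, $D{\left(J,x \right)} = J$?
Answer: $- \frac{3967537419338556}{102132755} \approx -3.8847 \cdot 10^{7}$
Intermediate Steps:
$I = 5$ ($I = 4 + \frac{12 - 5}{7} = 4 + \frac{1}{7} \cdot 7 = 4 + 1 = 5$)
$\left(D{\left(-19,191 \right)} + - 27 I 15\right) \left(19002 - \left(\frac{1857}{15035} + \frac{23364}{P}\right)\right) = \left(-19 + \left(-27\right) 5 \cdot 15\right) \left(19002 - \left(- \frac{23364}{6793} + \frac{1857}{15035}\right)\right) = \left(-19 - 2025\right) \left(19002 - - \frac{338663139}{102132755}\right) = \left(-19 - 2025\right) \left(19002 + \left(\frac{23364}{6793} - \frac{1857}{15035}\right)\right) = - 2044 \left(19002 + \frac{338663139}{102132755}\right) = \left(-2044\right) \frac{1941065273649}{102132755} = - \frac{3967537419338556}{102132755}$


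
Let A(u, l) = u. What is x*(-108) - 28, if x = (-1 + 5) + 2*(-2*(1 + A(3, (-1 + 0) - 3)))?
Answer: 1268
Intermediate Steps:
x = -12 (x = (-1 + 5) + 2*(-2*(1 + 3)) = 4 + 2*(-2*4) = 4 + 2*(-8) = 4 - 16 = -12)
x*(-108) - 28 = -12*(-108) - 28 = 1296 - 28 = 1268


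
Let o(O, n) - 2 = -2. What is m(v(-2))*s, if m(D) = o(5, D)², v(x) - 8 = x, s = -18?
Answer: 0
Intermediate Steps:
v(x) = 8 + x
o(O, n) = 0 (o(O, n) = 2 - 2 = 0)
m(D) = 0 (m(D) = 0² = 0)
m(v(-2))*s = 0*(-18) = 0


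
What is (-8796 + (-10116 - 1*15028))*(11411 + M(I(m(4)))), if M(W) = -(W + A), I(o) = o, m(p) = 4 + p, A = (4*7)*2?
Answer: -385117180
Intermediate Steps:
A = 56 (A = 28*2 = 56)
M(W) = -56 - W (M(W) = -(W + 56) = -(56 + W) = -56 - W)
(-8796 + (-10116 - 1*15028))*(11411 + M(I(m(4)))) = (-8796 + (-10116 - 1*15028))*(11411 + (-56 - (4 + 4))) = (-8796 + (-10116 - 15028))*(11411 + (-56 - 1*8)) = (-8796 - 25144)*(11411 + (-56 - 8)) = -33940*(11411 - 64) = -33940*11347 = -385117180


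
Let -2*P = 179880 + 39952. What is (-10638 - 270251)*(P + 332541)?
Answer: -62532913625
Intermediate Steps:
P = -109916 (P = -(179880 + 39952)/2 = -½*219832 = -109916)
(-10638 - 270251)*(P + 332541) = (-10638 - 270251)*(-109916 + 332541) = -280889*222625 = -62532913625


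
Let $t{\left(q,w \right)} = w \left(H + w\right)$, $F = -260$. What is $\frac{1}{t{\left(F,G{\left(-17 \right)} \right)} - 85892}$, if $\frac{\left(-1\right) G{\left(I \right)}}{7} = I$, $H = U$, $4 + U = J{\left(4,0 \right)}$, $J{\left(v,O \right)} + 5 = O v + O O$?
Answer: $- \frac{1}{72802} \approx -1.3736 \cdot 10^{-5}$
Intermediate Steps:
$J{\left(v,O \right)} = -5 + O^{2} + O v$ ($J{\left(v,O \right)} = -5 + \left(O v + O O\right) = -5 + \left(O v + O^{2}\right) = -5 + \left(O^{2} + O v\right) = -5 + O^{2} + O v$)
$U = -9$ ($U = -4 + \left(-5 + 0^{2} + 0 \cdot 4\right) = -4 + \left(-5 + 0 + 0\right) = -4 - 5 = -9$)
$H = -9$
$G{\left(I \right)} = - 7 I$
$t{\left(q,w \right)} = w \left(-9 + w\right)$
$\frac{1}{t{\left(F,G{\left(-17 \right)} \right)} - 85892} = \frac{1}{\left(-7\right) \left(-17\right) \left(-9 - -119\right) - 85892} = \frac{1}{119 \left(-9 + 119\right) - 85892} = \frac{1}{119 \cdot 110 - 85892} = \frac{1}{13090 - 85892} = \frac{1}{-72802} = - \frac{1}{72802}$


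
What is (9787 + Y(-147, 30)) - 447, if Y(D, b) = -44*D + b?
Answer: 15838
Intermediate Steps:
Y(D, b) = b - 44*D
(9787 + Y(-147, 30)) - 447 = (9787 + (30 - 44*(-147))) - 447 = (9787 + (30 + 6468)) - 447 = (9787 + 6498) - 447 = 16285 - 447 = 15838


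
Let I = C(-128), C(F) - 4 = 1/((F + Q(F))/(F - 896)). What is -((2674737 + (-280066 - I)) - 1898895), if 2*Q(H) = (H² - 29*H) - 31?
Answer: -9820749596/19809 ≈ -4.9577e+5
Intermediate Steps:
Q(H) = -31/2 + H²/2 - 29*H/2 (Q(H) = ((H² - 29*H) - 31)/2 = (-31 + H² - 29*H)/2 = -31/2 + H²/2 - 29*H/2)
C(F) = 4 + (-896 + F)/(-31/2 + F²/2 - 27*F/2) (C(F) = 4 + 1/((F + (-31/2 + F²/2 - 29*F/2))/(F - 896)) = 4 + 1/((-31/2 + F²/2 - 27*F/2)/(-896 + F)) = 4 + (-896 + F)/(-31/2 + F²/2 - 27*F/2))
I = 77188/19809 (I = 2*(958 - 2*(-128)² + 53*(-128))/(31 - 1*(-128)² + 27*(-128)) = 2*(958 - 2*16384 - 6784)/(31 - 1*16384 - 3456) = 2*(958 - 32768 - 6784)/(31 - 16384 - 3456) = 2*(-38594)/(-19809) = 2*(-1/19809)*(-38594) = 77188/19809 ≈ 3.8966)
-((2674737 + (-280066 - I)) - 1898895) = -((2674737 + (-280066 - 1*77188/19809)) - 1898895) = -((2674737 + (-280066 - 77188/19809)) - 1898895) = -((2674737 - 5547904582/19809) - 1898895) = -(47435960651/19809 - 1898895) = -1*9820749596/19809 = -9820749596/19809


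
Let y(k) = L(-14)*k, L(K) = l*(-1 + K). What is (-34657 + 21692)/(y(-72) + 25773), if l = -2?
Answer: -12965/23613 ≈ -0.54906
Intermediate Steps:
L(K) = 2 - 2*K (L(K) = -2*(-1 + K) = 2 - 2*K)
y(k) = 30*k (y(k) = (2 - 2*(-14))*k = (2 + 28)*k = 30*k)
(-34657 + 21692)/(y(-72) + 25773) = (-34657 + 21692)/(30*(-72) + 25773) = -12965/(-2160 + 25773) = -12965/23613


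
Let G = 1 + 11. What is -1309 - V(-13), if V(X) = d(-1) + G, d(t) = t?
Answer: -1320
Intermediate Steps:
G = 12
V(X) = 11 (V(X) = -1 + 12 = 11)
-1309 - V(-13) = -1309 - 1*11 = -1309 - 11 = -1320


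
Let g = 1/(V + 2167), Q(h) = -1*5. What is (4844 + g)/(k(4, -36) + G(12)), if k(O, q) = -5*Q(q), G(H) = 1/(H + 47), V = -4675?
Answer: 17482349/90288 ≈ 193.63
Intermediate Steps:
G(H) = 1/(47 + H)
Q(h) = -5
g = -1/2508 (g = 1/(-4675 + 2167) = 1/(-2508) = -1/2508 ≈ -0.00039872)
k(O, q) = 25 (k(O, q) = -5*(-5) = 25)
(4844 + g)/(k(4, -36) + G(12)) = (4844 - 1/2508)/(25 + 1/(47 + 12)) = 12148751/(2508*(25 + 1/59)) = 12148751/(2508*(1476/59)) = (12148751/2508)*(59/1476) = 17482349/90288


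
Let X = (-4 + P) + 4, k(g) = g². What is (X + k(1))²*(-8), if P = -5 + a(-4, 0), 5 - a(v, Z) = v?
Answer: -200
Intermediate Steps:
a(v, Z) = 5 - v
P = 4 (P = -5 + (5 - 1*(-4)) = -5 + (5 + 4) = -5 + 9 = 4)
X = 4 (X = (-4 + 4) + 4 = 0 + 4 = 4)
(X + k(1))²*(-8) = (4 + 1²)²*(-8) = (4 + 1)²*(-8) = 5²*(-8) = 25*(-8) = -200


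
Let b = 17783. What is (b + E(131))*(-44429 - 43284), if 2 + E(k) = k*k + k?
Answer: -3076358049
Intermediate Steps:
E(k) = -2 + k + k² (E(k) = -2 + (k*k + k) = -2 + (k² + k) = -2 + (k + k²) = -2 + k + k²)
(b + E(131))*(-44429 - 43284) = (17783 + (-2 + 131 + 131²))*(-44429 - 43284) = (17783 + (-2 + 131 + 17161))*(-87713) = (17783 + 17290)*(-87713) = 35073*(-87713) = -3076358049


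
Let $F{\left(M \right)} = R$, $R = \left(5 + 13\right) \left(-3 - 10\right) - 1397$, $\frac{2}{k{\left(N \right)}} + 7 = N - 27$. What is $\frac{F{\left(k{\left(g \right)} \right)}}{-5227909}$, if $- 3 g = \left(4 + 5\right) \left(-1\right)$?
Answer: $\frac{1631}{5227909} \approx 0.00031198$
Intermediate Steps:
$g = 3$ ($g = - \frac{\left(4 + 5\right) \left(-1\right)}{3} = - \frac{9 \left(-1\right)}{3} = \left(- \frac{1}{3}\right) \left(-9\right) = 3$)
$k{\left(N \right)} = \frac{2}{-34 + N}$ ($k{\left(N \right)} = \frac{2}{-7 + \left(N - 27\right)} = \frac{2}{-7 + \left(-27 + N\right)} = \frac{2}{-34 + N}$)
$R = -1631$ ($R = 18 \left(-13\right) - 1397 = -234 - 1397 = -1631$)
$F{\left(M \right)} = -1631$
$\frac{F{\left(k{\left(g \right)} \right)}}{-5227909} = - \frac{1631}{-5227909} = \left(-1631\right) \left(- \frac{1}{5227909}\right) = \frac{1631}{5227909}$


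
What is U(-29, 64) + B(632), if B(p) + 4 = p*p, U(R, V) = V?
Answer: 399484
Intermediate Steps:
B(p) = -4 + p² (B(p) = -4 + p*p = -4 + p²)
U(-29, 64) + B(632) = 64 + (-4 + 632²) = 64 + (-4 + 399424) = 64 + 399420 = 399484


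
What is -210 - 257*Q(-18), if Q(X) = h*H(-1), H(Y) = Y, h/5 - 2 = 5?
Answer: 8785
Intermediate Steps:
h = 35 (h = 10 + 5*5 = 10 + 25 = 35)
Q(X) = -35 (Q(X) = 35*(-1) = -35)
-210 - 257*Q(-18) = -210 - 257*(-35) = -210 + 8995 = 8785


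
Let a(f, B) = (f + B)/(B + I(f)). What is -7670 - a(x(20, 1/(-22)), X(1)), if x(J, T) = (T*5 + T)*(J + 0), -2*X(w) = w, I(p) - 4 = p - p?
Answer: -590459/77 ≈ -7668.3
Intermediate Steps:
I(p) = 4 (I(p) = 4 + (p - p) = 4 + 0 = 4)
X(w) = -w/2
x(J, T) = 6*J*T (x(J, T) = (5*T + T)*J = (6*T)*J = 6*J*T)
a(f, B) = (B + f)/(4 + B) (a(f, B) = (f + B)/(B + 4) = (B + f)/(4 + B))
-7670 - a(x(20, 1/(-22)), X(1)) = -7670 - (-½*1 + 6*20/(-22))/(4 - ½*1) = -7670 - (-½ + 6*20*(-1/22))/(4 - ½) = -7670 - (-½ - 60/11)/7/2 = -7670 - 2*(-131)/(7*22) = -7670 - 1*(-131/77) = -7670 + 131/77 = -590459/77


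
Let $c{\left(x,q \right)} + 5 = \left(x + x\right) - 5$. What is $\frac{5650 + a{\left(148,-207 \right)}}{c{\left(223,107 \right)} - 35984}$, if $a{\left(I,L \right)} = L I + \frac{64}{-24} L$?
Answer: $\frac{12217}{17774} \approx 0.68735$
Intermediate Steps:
$c{\left(x,q \right)} = -10 + 2 x$ ($c{\left(x,q \right)} = -5 + \left(\left(x + x\right) - 5\right) = -5 + \left(2 x - 5\right) = -5 + \left(-5 + 2 x\right) = -10 + 2 x$)
$a{\left(I,L \right)} = - \frac{8 L}{3} + I L$ ($a{\left(I,L \right)} = I L + 64 \left(- \frac{1}{24}\right) L = I L - \frac{8 L}{3} = - \frac{8 L}{3} + I L$)
$\frac{5650 + a{\left(148,-207 \right)}}{c{\left(223,107 \right)} - 35984} = \frac{5650 + \frac{1}{3} \left(-207\right) \left(-8 + 3 \cdot 148\right)}{\left(-10 + 2 \cdot 223\right) - 35984} = \frac{5650 + \frac{1}{3} \left(-207\right) \left(-8 + 444\right)}{\left(-10 + 446\right) - 35984} = \frac{5650 + \frac{1}{3} \left(-207\right) 436}{436 - 35984} = \frac{5650 - 30084}{-35548} = \left(-24434\right) \left(- \frac{1}{35548}\right) = \frac{12217}{17774}$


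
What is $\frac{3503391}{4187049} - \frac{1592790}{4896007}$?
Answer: $\frac{183921703211}{359645986199} \approx 0.5114$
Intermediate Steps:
$\frac{3503391}{4187049} - \frac{1592790}{4896007} = 3503391 \cdot \frac{1}{4187049} - \frac{1592790}{4896007} = \frac{61463}{73457} - \frac{1592790}{4896007} = \frac{183921703211}{359645986199}$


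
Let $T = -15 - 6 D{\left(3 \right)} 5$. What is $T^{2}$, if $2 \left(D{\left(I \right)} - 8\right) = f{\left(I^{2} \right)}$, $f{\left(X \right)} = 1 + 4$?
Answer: $108900$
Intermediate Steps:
$f{\left(X \right)} = 5$
$D{\left(I \right)} = \frac{21}{2}$ ($D{\left(I \right)} = 8 + \frac{1}{2} \cdot 5 = 8 + \frac{5}{2} = \frac{21}{2}$)
$T = -330$ ($T = -15 - 6 \cdot \frac{21}{2} \cdot 5 = -15 - 63 \cdot 5 = -15 - 315 = -330$)
$T^{2} = \left(-330\right)^{2} = 108900$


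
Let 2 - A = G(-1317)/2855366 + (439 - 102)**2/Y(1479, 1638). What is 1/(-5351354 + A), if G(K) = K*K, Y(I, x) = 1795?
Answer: -5125381970/27428050450392449 ≈ -1.8687e-7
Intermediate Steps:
G(K) = K**2
A = -317143705069/5125381970 (A = 2 - ((-1317)**2/2855366 + (439 - 102)**2/1795) = 2 - (1734489*(1/2855366) + 337**2*(1/1795)) = 2 - (1734489/2855366 + 113569*(1/1795)) = 2 - (1734489/2855366 + 113569/1795) = 2 - 1*327394469009/5125381970 = 2 - 327394469009/5125381970 = -317143705069/5125381970 ≈ -61.877)
1/(-5351354 + A) = 1/(-5351354 - 317143705069/5125381970) = 1/(-27428050450392449/5125381970) = -5125381970/27428050450392449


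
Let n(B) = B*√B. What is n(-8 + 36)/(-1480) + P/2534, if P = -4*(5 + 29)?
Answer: -68/1267 - 7*√7/185 ≈ -0.15378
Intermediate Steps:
P = -136 (P = -4*34 = -136)
n(B) = B^(3/2)
n(-8 + 36)/(-1480) + P/2534 = (-8 + 36)^(3/2)/(-1480) - 136/2534 = 28^(3/2)*(-1/1480) - 136*1/2534 = (56*√7)*(-1/1480) - 68/1267 = -7*√7/185 - 68/1267 = -68/1267 - 7*√7/185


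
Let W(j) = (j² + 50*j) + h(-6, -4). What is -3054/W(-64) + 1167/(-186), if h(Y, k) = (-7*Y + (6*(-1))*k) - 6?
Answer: -70154/7409 ≈ -9.4688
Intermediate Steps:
h(Y, k) = -6 - 7*Y - 6*k (h(Y, k) = (-7*Y - 6*k) - 6 = -6 - 7*Y - 6*k)
W(j) = 60 + j² + 50*j (W(j) = (j² + 50*j) + (-6 - 7*(-6) - 6*(-4)) = (j² + 50*j) + (-6 + 42 + 24) = (j² + 50*j) + 60 = 60 + j² + 50*j)
-3054/W(-64) + 1167/(-186) = -3054/(60 + (-64)² + 50*(-64)) + 1167/(-186) = -3054/(60 + 4096 - 3200) + 1167*(-1/186) = -3054/956 - 389/62 = -3054*1/956 - 389/62 = -1527/478 - 389/62 = -70154/7409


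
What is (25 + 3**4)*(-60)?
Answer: -6360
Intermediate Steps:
(25 + 3**4)*(-60) = (25 + 81)*(-60) = 106*(-60) = -6360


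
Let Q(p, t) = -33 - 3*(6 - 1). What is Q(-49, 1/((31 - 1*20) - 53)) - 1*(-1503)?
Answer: 1455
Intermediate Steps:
Q(p, t) = -48 (Q(p, t) = -33 - 3*5 = -33 - 15 = -48)
Q(-49, 1/((31 - 1*20) - 53)) - 1*(-1503) = -48 - 1*(-1503) = -48 + 1503 = 1455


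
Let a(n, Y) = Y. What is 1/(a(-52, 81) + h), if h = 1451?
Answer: 1/1532 ≈ 0.00065274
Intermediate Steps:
1/(a(-52, 81) + h) = 1/(81 + 1451) = 1/1532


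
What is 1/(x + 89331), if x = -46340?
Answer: 1/42991 ≈ 2.3261e-5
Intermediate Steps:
1/(x + 89331) = 1/(-46340 + 89331) = 1/42991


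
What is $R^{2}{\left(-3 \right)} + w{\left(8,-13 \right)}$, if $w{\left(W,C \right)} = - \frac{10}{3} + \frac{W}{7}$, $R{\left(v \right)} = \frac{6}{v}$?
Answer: $\frac{38}{21} \approx 1.8095$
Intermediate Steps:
$w{\left(W,C \right)} = - \frac{10}{3} + \frac{W}{7}$ ($w{\left(W,C \right)} = \left(-10\right) \frac{1}{3} + W \frac{1}{7} = - \frac{10}{3} + \frac{W}{7}$)
$R^{2}{\left(-3 \right)} + w{\left(8,-13 \right)} = \left(\frac{6}{-3}\right)^{2} + \left(- \frac{10}{3} + \frac{1}{7} \cdot 8\right) = \left(6 \left(- \frac{1}{3}\right)\right)^{2} + \left(- \frac{10}{3} + \frac{8}{7}\right) = \left(-2\right)^{2} - \frac{46}{21} = 4 - \frac{46}{21} = \frac{38}{21}$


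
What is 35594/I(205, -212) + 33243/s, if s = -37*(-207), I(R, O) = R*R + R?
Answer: 279411056/53906595 ≈ 5.1832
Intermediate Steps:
I(R, O) = R + R**2 (I(R, O) = R**2 + R = R + R**2)
s = 7659
35594/I(205, -212) + 33243/s = 35594/((205*(1 + 205))) + 33243/7659 = 35594/((205*206)) + 33243*(1/7659) = 35594/42230 + 11081/2553 = 35594*(1/42230) + 11081/2553 = 17797/21115 + 11081/2553 = 279411056/53906595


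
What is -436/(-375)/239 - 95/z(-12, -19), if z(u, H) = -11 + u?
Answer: 8524403/2061375 ≈ 4.1353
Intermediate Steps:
-436/(-375)/239 - 95/z(-12, -19) = -436/(-375)/239 - 95/(-11 - 12) = -436*(-1/375)*(1/239) - 95/(-23) = (436/375)*(1/239) - 95*(-1/23) = 436/89625 + 95/23 = 8524403/2061375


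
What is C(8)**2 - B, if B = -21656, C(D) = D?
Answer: 21720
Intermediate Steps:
C(8)**2 - B = 8**2 - 1*(-21656) = 64 + 21656 = 21720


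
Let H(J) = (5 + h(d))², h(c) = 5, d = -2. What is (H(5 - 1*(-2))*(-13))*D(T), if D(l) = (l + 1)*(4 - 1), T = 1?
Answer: -7800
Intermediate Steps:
D(l) = 3 + 3*l (D(l) = (1 + l)*3 = 3 + 3*l)
H(J) = 100 (H(J) = (5 + 5)² = 10² = 100)
(H(5 - 1*(-2))*(-13))*D(T) = (100*(-13))*(3 + 3*1) = -1300*(3 + 3) = -1300*6 = -7800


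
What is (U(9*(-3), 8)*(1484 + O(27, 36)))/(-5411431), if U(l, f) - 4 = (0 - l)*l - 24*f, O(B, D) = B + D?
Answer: 1418599/5411431 ≈ 0.26215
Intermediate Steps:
U(l, f) = 4 - l**2 - 24*f (U(l, f) = 4 + ((0 - l)*l - 24*f) = 4 + ((-l)*l - 24*f) = 4 + (-l**2 - 24*f) = 4 - l**2 - 24*f)
(U(9*(-3), 8)*(1484 + O(27, 36)))/(-5411431) = ((4 - (9*(-3))**2 - 24*8)*(1484 + (27 + 36)))/(-5411431) = ((4 - 1*(-27)**2 - 192)*(1484 + 63))*(-1/5411431) = ((4 - 1*729 - 192)*1547)*(-1/5411431) = ((4 - 729 - 192)*1547)*(-1/5411431) = -917*1547*(-1/5411431) = -1418599*(-1/5411431) = 1418599/5411431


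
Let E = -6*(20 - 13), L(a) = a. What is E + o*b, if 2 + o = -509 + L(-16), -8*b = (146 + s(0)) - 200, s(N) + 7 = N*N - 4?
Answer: -34591/8 ≈ -4323.9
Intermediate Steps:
s(N) = -11 + N**2 (s(N) = -7 + (N*N - 4) = -7 + (N**2 - 4) = -7 + (-4 + N**2) = -11 + N**2)
E = -42 (E = -6*7 = -42)
b = 65/8 (b = -((146 + (-11 + 0**2)) - 200)/8 = -((146 + (-11 + 0)) - 200)/8 = -((146 - 11) - 200)/8 = -(135 - 200)/8 = -1/8*(-65) = 65/8 ≈ 8.1250)
o = -527 (o = -2 + (-509 - 16) = -2 - 525 = -527)
E + o*b = -42 - 527*65/8 = -42 - 34255/8 = -34591/8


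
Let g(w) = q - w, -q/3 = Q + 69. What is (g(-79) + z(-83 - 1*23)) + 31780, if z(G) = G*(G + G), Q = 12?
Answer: 54088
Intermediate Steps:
z(G) = 2*G² (z(G) = G*(2*G) = 2*G²)
q = -243 (q = -3*(12 + 69) = -3*81 = -243)
g(w) = -243 - w
(g(-79) + z(-83 - 1*23)) + 31780 = ((-243 - 1*(-79)) + 2*(-83 - 1*23)²) + 31780 = ((-243 + 79) + 2*(-83 - 23)²) + 31780 = (-164 + 2*(-106)²) + 31780 = (-164 + 2*11236) + 31780 = (-164 + 22472) + 31780 = 22308 + 31780 = 54088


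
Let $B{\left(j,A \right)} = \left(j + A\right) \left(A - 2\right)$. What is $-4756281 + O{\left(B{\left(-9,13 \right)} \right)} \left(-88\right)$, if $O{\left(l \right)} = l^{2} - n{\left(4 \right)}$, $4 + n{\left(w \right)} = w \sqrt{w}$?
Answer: $-4926297$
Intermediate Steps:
$n{\left(w \right)} = -4 + w^{\frac{3}{2}}$ ($n{\left(w \right)} = -4 + w \sqrt{w} = -4 + w^{\frac{3}{2}}$)
$B{\left(j,A \right)} = \left(-2 + A\right) \left(A + j\right)$ ($B{\left(j,A \right)} = \left(A + j\right) \left(-2 + A\right) = \left(-2 + A\right) \left(A + j\right)$)
$O{\left(l \right)} = -4 + l^{2}$ ($O{\left(l \right)} = l^{2} - \left(-4 + 4^{\frac{3}{2}}\right) = l^{2} - \left(-4 + 8\right) = l^{2} - 4 = -4 + l^{2}$)
$-4756281 + O{\left(B{\left(-9,13 \right)} \right)} \left(-88\right) = -4756281 + \left(-4 + \left(13^{2} - 26 - -18 + 13 \left(-9\right)\right)^{2}\right) \left(-88\right) = -4756281 + \left(-4 + \left(169 - 26 + 18 - 117\right)^{2}\right) \left(-88\right) = -4756281 + \left(-4 + 44^{2}\right) \left(-88\right) = -4756281 + \left(-4 + 1936\right) \left(-88\right) = -4756281 + 1932 \left(-88\right) = -4756281 - 170016 = -4926297$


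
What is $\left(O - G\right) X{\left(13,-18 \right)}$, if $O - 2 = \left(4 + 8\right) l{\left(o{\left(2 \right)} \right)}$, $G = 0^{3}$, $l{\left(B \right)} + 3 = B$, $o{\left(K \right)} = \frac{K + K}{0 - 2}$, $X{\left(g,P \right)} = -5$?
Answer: $290$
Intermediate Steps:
$o{\left(K \right)} = - K$ ($o{\left(K \right)} = \frac{2 K}{-2} = 2 K \left(- \frac{1}{2}\right) = - K$)
$l{\left(B \right)} = -3 + B$
$G = 0$
$O = -58$ ($O = 2 + \left(4 + 8\right) \left(-3 - 2\right) = 2 + 12 \left(-3 - 2\right) = 2 + 12 \left(-5\right) = 2 - 60 = -58$)
$\left(O - G\right) X{\left(13,-18 \right)} = \left(-58 - 0\right) \left(-5\right) = \left(-58 + 0\right) \left(-5\right) = \left(-58\right) \left(-5\right) = 290$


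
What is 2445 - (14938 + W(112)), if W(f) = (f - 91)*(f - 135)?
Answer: -12010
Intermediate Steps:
W(f) = (-135 + f)*(-91 + f) (W(f) = (-91 + f)*(-135 + f) = (-135 + f)*(-91 + f))
2445 - (14938 + W(112)) = 2445 - (14938 + (12285 + 112² - 226*112)) = 2445 - (14938 + (12285 + 12544 - 25312)) = 2445 - (14938 - 483) = 2445 - 1*14455 = 2445 - 14455 = -12010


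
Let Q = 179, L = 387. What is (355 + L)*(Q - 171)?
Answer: 5936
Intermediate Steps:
(355 + L)*(Q - 171) = (355 + 387)*(179 - 171) = 742*8 = 5936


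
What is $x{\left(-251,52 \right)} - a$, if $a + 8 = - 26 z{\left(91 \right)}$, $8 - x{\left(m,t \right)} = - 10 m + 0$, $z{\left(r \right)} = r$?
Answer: $-128$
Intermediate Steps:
$x{\left(m,t \right)} = 8 + 10 m$ ($x{\left(m,t \right)} = 8 - \left(- 10 m + 0\right) = 8 - - 10 m = 8 + 10 m$)
$a = -2374$ ($a = -8 - 2366 = -2374$)
$x{\left(-251,52 \right)} - a = \left(8 + 10 \left(-251\right)\right) - -2374 = \left(8 - 2510\right) + 2374 = -2502 + 2374 = -128$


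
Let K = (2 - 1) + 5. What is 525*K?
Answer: 3150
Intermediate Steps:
K = 6 (K = 1 + 5 = 6)
525*K = 525*6 = 3150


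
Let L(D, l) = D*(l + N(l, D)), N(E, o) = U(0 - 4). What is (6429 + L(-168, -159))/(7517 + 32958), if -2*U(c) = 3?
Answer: 33393/40475 ≈ 0.82503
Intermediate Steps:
U(c) = -3/2 (U(c) = -1/2*3 = -3/2)
N(E, o) = -3/2
L(D, l) = D*(-3/2 + l) (L(D, l) = D*(l - 3/2) = D*(-3/2 + l))
(6429 + L(-168, -159))/(7517 + 32958) = (6429 + (1/2)*(-168)*(-3 + 2*(-159)))/(7517 + 32958) = (6429 + (1/2)*(-168)*(-3 - 318))/40475 = (6429 + (1/2)*(-168)*(-321))*(1/40475) = (6429 + 26964)*(1/40475) = 33393*(1/40475) = 33393/40475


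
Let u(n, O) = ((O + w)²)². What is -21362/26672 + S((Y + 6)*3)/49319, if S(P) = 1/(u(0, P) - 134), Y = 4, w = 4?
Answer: -351939732045471/439422176448584 ≈ -0.80091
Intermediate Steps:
u(n, O) = (4 + O)⁴ (u(n, O) = ((O + 4)²)² = ((4 + O)²)² = (4 + O)⁴)
S(P) = 1/(-134 + (4 + P)⁴) (S(P) = 1/((4 + P)⁴ - 134) = 1/(-134 + (4 + P)⁴))
-21362/26672 + S((Y + 6)*3)/49319 = -21362/26672 + 1/(-134 + (4 + (4 + 6)*3)⁴*49319) = -21362*1/26672 + (1/49319)/(-134 + (4 + 10*3)⁴) = -10681/13336 + (1/49319)/(-134 + (4 + 30)⁴) = -10681/13336 + (1/49319)/(-134 + 34⁴) = -10681/13336 + (1/49319)/(-134 + 1336336) = -10681/13336 + (1/49319)/1336202 = -10681/13336 + (1/1336202)*(1/49319) = -10681/13336 + 1/65900146438 = -351939732045471/439422176448584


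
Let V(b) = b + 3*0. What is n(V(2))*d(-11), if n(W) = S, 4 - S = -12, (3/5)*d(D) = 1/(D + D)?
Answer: -40/33 ≈ -1.2121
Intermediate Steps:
d(D) = 5/(6*D) (d(D) = 5/(3*(D + D)) = 5/(3*((2*D))) = 5*(1/(2*D))/3 = 5/(6*D))
S = 16 (S = 4 - 1*(-12) = 4 + 12 = 16)
V(b) = b (V(b) = b + 0 = b)
n(W) = 16
n(V(2))*d(-11) = 16*((⅚)/(-11)) = 16*((⅚)*(-1/11)) = 16*(-5/66) = -40/33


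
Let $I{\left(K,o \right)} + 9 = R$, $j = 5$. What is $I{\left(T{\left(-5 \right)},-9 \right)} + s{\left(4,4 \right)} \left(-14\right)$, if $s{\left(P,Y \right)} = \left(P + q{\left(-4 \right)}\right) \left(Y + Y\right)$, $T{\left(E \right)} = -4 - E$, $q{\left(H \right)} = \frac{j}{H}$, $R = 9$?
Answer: $-308$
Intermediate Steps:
$q{\left(H \right)} = \frac{5}{H}$
$I{\left(K,o \right)} = 0$ ($I{\left(K,o \right)} = -9 + 9 = 0$)
$s{\left(P,Y \right)} = 2 Y \left(- \frac{5}{4} + P\right)$ ($s{\left(P,Y \right)} = \left(P + \frac{5}{-4}\right) \left(Y + Y\right) = \left(P + 5 \left(- \frac{1}{4}\right)\right) 2 Y = \left(P - \frac{5}{4}\right) 2 Y = \left(- \frac{5}{4} + P\right) 2 Y = 2 Y \left(- \frac{5}{4} + P\right)$)
$I{\left(T{\left(-5 \right)},-9 \right)} + s{\left(4,4 \right)} \left(-14\right) = 0 + \frac{1}{2} \cdot 4 \left(-5 + 4 \cdot 4\right) \left(-14\right) = 0 + \frac{1}{2} \cdot 4 \left(-5 + 16\right) \left(-14\right) = 0 + \frac{1}{2} \cdot 4 \cdot 11 \left(-14\right) = 0 + 22 \left(-14\right) = 0 - 308 = -308$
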